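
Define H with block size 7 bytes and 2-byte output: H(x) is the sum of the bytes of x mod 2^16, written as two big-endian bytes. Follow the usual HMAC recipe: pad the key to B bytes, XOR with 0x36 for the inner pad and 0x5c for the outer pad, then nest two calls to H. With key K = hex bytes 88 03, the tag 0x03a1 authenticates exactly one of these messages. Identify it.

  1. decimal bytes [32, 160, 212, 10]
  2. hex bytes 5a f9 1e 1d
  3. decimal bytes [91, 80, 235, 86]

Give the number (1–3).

1

Key hex bytes 88 03 is 2 bytes ≤ B = 7; zero-pad to 7 bytes: K' = 88 03 00 00 00 00 00.
K' ⊕ ipad = be 35 36 36 36 36 36; K' ⊕ opad = d4 5f 5c 5c 5c 5c 5c.
m1: inner = H(be 35 36 36 36 36 36 20 a0 d4 0a) = 03 9f; tag = H(d4 5f 5c 5c 5c 5c 5c 03 9f) = 03a1 ← matches
m2: inner = H(be 35 36 36 36 36 36 5a f9 1e 1d) = 03 8f; tag = H(d4 5f 5c 5c 5c 5c 5c 03 8f) = 0391
m3: inner = H(be 35 36 36 36 36 36 5b 50 eb 56) = 03 ed; tag = H(d4 5f 5c 5c 5c 5c 5c 03 ed) = 03ef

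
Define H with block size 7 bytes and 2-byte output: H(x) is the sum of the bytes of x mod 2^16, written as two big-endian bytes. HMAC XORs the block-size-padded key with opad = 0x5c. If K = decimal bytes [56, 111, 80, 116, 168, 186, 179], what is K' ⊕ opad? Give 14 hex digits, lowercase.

64330c28f4e6ef

Key decimal bytes [56, 111, 80, 116, 168, 186, 179] = 38 6f 50 74 a8 ba b3 is exactly B = 7 bytes: K' = 38 6f 50 74 a8 ba b3.
XOR each byte with 0x5c: 38⊕5c=64, 6f⊕5c=33, 50⊕5c=0c, 74⊕5c=28, a8⊕5c=f4, ba⊕5c=e6, b3⊕5c=ef.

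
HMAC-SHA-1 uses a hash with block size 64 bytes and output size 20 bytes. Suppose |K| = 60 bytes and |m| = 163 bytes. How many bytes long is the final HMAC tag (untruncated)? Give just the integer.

20

The tag is one SHA-1 digest: 20 bytes.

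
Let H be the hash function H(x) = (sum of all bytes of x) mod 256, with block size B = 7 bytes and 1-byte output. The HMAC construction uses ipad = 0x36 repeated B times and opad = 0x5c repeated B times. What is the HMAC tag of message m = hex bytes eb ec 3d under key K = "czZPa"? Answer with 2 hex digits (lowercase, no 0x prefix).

b6

Key "czZPa" = 63 7a 5a 50 61 is 5 bytes ≤ B = 7; zero-pad to 7 bytes: K' = 63 7a 5a 50 61 00 00.
K' ⊕ ipad = 55 4c 6c 66 57 36 36.  K' ⊕ opad = 3f 26 06 0c 3d 5c 5c.
Inner input = (K'⊕ipad) ∥ m = 55 4c 6c 66 57 36 36 ∥ eb ec 3d.
Inner hash: sum = 85+76+108+102+87+54+54+235+236+61 = 1098; mod 256 = 74 → 4a.
Outer input = (K'⊕opad) ∥ inner = 3f 26 06 0c 3d 5c 5c ∥ 4a.
Outer hash (tag): sum = 63+38+6+12+61+92+92+74 = 438; mod 256 = 182 → b6.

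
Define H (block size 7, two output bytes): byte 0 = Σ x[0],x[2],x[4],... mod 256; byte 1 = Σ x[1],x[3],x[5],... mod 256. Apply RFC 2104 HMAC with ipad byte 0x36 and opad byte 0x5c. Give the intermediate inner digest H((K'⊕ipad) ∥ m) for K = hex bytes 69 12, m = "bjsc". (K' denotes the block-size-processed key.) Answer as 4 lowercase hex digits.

ce65

Key hex bytes 69 12 is 2 bytes ≤ B = 7; zero-pad to 7 bytes: K' = 69 12 00 00 00 00 00.
K' ⊕ ipad = 5f 24 36 36 36 36 36.
Inner input = 5f 24 36 36 36 36 36 ∥ 62 6a 73 63.
Inner hash: even-index sum = 462 mod 256 = 206; odd-index sum = 357 mod 256 = 101 → ce 65.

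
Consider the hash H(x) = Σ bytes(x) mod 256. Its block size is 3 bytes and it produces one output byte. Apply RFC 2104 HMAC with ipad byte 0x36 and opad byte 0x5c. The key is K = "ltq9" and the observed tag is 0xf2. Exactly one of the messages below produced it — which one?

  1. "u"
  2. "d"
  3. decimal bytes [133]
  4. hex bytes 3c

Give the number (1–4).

Key "ltq9" = 6c 74 71 39 is 4 bytes > B = 3, so hash it first: H(key) = 8a, then zero-pad to 3 bytes: K' = 8a 00 00.
K' ⊕ ipad = bc 36 36; K' ⊕ opad = d6 5c 5c.
m1: inner = H(bc 36 36 75) = 9d; tag = H(d6 5c 5c 9d) = 2b
m2: inner = H(bc 36 36 64) = 8c; tag = H(d6 5c 5c 8c) = 1a
m3: inner = H(bc 36 36 85) = ad; tag = H(d6 5c 5c ad) = 3b
m4: inner = H(bc 36 36 3c) = 64; tag = H(d6 5c 5c 64) = f2 ← matches

4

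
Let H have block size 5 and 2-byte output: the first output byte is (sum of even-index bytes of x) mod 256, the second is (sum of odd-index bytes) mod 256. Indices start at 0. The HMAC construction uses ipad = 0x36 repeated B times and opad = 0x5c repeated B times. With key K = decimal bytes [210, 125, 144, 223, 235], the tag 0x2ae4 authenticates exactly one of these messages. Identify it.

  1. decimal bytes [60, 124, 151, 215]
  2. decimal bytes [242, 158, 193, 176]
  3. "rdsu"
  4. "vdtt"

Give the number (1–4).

3

Key decimal bytes [210, 125, 144, 223, 235] = d2 7d 90 df eb is exactly B = 5 bytes: K' = d2 7d 90 df eb.
K' ⊕ ipad = e4 4b a6 e9 dd; K' ⊕ opad = 8e 21 cc 83 b7.
m1: inner = H(e4 4b a6 e9 dd 3c 7c 97 d7) = ba 07; tag = H(8e 21 cc 83 b7 ba 07) = 185e
m2: inner = H(e4 4b a6 e9 dd f2 9e c1 b0) = b5 e7; tag = H(8e 21 cc 83 b7 b5 e7) = f859
m3: inner = H(e4 4b a6 e9 dd 72 64 73 75) = 40 19; tag = H(8e 21 cc 83 b7 40 19) = 2ae4 ← matches
m4: inner = H(e4 4b a6 e9 dd 76 64 74 74) = 3f 1e; tag = H(8e 21 cc 83 b7 3f 1e) = 2fe3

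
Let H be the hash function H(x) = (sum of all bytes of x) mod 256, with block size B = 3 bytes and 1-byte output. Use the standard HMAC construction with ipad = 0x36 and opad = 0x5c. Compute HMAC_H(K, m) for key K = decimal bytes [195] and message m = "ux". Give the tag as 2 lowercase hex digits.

a5

Key decimal bytes [195] = c3 is 1 byte ≤ B = 3; zero-pad to 3 bytes: K' = c3 00 00.
K' ⊕ ipad = f5 36 36.  K' ⊕ opad = 9f 5c 5c.
Inner input = (K'⊕ipad) ∥ m = f5 36 36 ∥ 75 78.
Inner hash: sum = 245+54+54+117+120 = 590; mod 256 = 78 → 4e.
Outer input = (K'⊕opad) ∥ inner = 9f 5c 5c ∥ 4e.
Outer hash (tag): sum = 159+92+92+78 = 421; mod 256 = 165 → a5.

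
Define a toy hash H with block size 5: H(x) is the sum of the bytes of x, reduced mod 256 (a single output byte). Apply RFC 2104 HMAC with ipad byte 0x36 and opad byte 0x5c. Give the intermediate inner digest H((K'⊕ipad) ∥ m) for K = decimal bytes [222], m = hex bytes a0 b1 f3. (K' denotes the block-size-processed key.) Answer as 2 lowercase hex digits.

04

Key decimal bytes [222] = de is 1 byte ≤ B = 5; zero-pad to 5 bytes: K' = de 00 00 00 00.
K' ⊕ ipad = e8 36 36 36 36.
Inner input = e8 36 36 36 36 ∥ a0 b1 f3.
Inner hash: sum = 232+54+54+54+54+160+177+243 = 1028; mod 256 = 4 → 04.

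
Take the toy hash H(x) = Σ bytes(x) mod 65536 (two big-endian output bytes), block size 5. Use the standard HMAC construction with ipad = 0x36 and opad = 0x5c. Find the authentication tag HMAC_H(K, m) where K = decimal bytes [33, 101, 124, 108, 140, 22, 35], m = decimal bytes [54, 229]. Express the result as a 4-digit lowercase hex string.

02d8

Key decimal bytes [33, 101, 124, 108, 140, 22, 35] = 21 65 7c 6c 8c 16 23 is 7 bytes > B = 5, so hash it first: H(key) = 02 33, then zero-pad to 5 bytes: K' = 02 33 00 00 00.
K' ⊕ ipad = 34 05 36 36 36.  K' ⊕ opad = 5e 6f 5c 5c 5c.
Inner input = (K'⊕ipad) ∥ m = 34 05 36 36 36 ∥ 36 e5.
Inner hash: sum = 52+5+54+54+54+54+229 = 502 → 01 f6.
Outer input = (K'⊕opad) ∥ inner = 5e 6f 5c 5c 5c ∥ 01 f6.
Outer hash (tag): sum = 94+111+92+92+92+1+246 = 728 → 02 d8.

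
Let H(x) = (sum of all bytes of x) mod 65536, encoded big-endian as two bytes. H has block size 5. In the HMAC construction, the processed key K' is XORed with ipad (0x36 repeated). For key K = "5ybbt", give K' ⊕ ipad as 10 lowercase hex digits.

034f545442

Key "5ybbt" = 35 79 62 62 74 is exactly B = 5 bytes: K' = 35 79 62 62 74.
XOR each byte with 0x36: 35⊕36=03, 79⊕36=4f, 62⊕36=54, 62⊕36=54, 74⊕36=42.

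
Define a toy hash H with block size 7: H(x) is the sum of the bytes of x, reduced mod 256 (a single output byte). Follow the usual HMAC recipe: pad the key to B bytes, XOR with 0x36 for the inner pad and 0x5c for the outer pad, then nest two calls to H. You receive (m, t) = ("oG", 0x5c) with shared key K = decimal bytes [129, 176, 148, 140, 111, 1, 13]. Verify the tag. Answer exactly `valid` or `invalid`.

valid

Key decimal bytes [129, 176, 148, 140, 111, 1, 13] = 81 b0 94 8c 6f 01 0d is exactly B = 7 bytes: K' = 81 b0 94 8c 6f 01 0d.
K' ⊕ ipad = b7 86 a2 ba 59 37 3b; K' ⊕ opad = dd ec c8 d0 33 5d 51.
Inner hash: sum = 183+134+162+186+89+55+59+111+71 = 1050; mod 256 = 26 → 1a.
Outer hash (recomputed tag): sum = 221+236+200+208+51+93+81+26 = 1116; mod 256 = 92 → 5c.
Recomputed tag = 5c; claimed = 5c → match.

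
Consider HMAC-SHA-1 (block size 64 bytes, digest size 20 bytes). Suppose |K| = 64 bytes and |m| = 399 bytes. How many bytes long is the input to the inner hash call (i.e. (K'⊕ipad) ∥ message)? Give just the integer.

463

Key is 64 ≤ 64 bytes, zero-padded: |K'| = 64.
Inner input = (K'⊕ipad) ∥ m → 64 + 399 = 463 bytes.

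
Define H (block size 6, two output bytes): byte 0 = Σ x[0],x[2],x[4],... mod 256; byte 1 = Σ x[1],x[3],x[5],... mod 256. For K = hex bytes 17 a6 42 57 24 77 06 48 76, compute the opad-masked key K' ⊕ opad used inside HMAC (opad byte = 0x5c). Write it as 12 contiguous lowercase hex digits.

Key hex bytes 17 a6 42 57 24 77 06 48 76 is 9 bytes > B = 6, so hash it first: H(key) = f9 bc, then zero-pad to 6 bytes: K' = f9 bc 00 00 00 00.
XOR each byte with 0x5c: f9⊕5c=a5, bc⊕5c=e0, 00⊕5c=5c, 00⊕5c=5c, 00⊕5c=5c, 00⊕5c=5c.

a5e05c5c5c5c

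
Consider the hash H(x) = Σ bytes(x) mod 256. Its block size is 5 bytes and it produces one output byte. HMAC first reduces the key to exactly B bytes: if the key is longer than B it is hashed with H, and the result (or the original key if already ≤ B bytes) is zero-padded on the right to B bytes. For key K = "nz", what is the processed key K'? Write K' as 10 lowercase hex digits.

6e7a000000

Key "nz" = 6e 7a is 2 bytes ≤ B = 5; zero-pad to 5 bytes: K' = 6e 7a 00 00 00.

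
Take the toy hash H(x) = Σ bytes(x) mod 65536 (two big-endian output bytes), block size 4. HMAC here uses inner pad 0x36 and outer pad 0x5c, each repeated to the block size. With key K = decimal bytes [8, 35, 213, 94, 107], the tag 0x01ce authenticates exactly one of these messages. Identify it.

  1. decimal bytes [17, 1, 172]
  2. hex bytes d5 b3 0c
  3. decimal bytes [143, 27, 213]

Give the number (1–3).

Key decimal bytes [8, 35, 213, 94, 107] = 08 23 d5 5e 6b is 5 bytes > B = 4, so hash it first: H(key) = 01 c9, then zero-pad to 4 bytes: K' = 01 c9 00 00.
K' ⊕ ipad = 37 ff 36 36; K' ⊕ opad = 5d 95 5c 5c.
m1: inner = H(37 ff 36 36 11 01 ac) = 02 60; tag = H(5d 95 5c 5c 02 60) = 020c
m2: inner = H(37 ff 36 36 d5 b3 0c) = 03 36; tag = H(5d 95 5c 5c 03 36) = 01e3
m3: inner = H(37 ff 36 36 8f 1b d5) = 03 21; tag = H(5d 95 5c 5c 03 21) = 01ce ← matches

3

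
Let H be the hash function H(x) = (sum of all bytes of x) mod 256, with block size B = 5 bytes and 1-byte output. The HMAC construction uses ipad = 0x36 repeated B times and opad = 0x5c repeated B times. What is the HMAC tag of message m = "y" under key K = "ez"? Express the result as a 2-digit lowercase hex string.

2d

Key "ez" = 65 7a is 2 bytes ≤ B = 5; zero-pad to 5 bytes: K' = 65 7a 00 00 00.
K' ⊕ ipad = 53 4c 36 36 36.  K' ⊕ opad = 39 26 5c 5c 5c.
Inner input = (K'⊕ipad) ∥ m = 53 4c 36 36 36 ∥ 79.
Inner hash: sum = 83+76+54+54+54+121 = 442; mod 256 = 186 → ba.
Outer input = (K'⊕opad) ∥ inner = 39 26 5c 5c 5c ∥ ba.
Outer hash (tag): sum = 57+38+92+92+92+186 = 557; mod 256 = 45 → 2d.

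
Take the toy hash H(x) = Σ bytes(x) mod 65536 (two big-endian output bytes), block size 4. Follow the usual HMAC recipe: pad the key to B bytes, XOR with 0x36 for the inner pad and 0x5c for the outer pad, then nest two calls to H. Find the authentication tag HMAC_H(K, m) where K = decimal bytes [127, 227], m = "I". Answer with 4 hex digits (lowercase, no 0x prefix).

026e

Key decimal bytes [127, 227] = 7f e3 is 2 bytes ≤ B = 4; zero-pad to 4 bytes: K' = 7f e3 00 00.
K' ⊕ ipad = 49 d5 36 36.  K' ⊕ opad = 23 bf 5c 5c.
Inner input = (K'⊕ipad) ∥ m = 49 d5 36 36 ∥ 49.
Inner hash: sum = 73+213+54+54+73 = 467 → 01 d3.
Outer input = (K'⊕opad) ∥ inner = 23 bf 5c 5c ∥ 01 d3.
Outer hash (tag): sum = 35+191+92+92+1+211 = 622 → 02 6e.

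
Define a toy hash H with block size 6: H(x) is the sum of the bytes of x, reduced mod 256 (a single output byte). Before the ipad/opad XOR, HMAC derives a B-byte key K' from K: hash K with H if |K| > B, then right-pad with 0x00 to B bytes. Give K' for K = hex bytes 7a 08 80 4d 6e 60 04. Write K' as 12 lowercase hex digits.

210000000000

|K| = 7 > B = 6, so first hash the key.
H(K): sum = 122+8+128+77+110+96+4 = 545; mod 256 = 33 → 21.
Zero-pad H(K) = 21 to 6 bytes: K' = 21 00 00 00 00 00.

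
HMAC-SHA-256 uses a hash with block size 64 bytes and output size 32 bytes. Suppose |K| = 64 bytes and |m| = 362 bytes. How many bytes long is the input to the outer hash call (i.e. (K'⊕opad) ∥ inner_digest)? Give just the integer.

96

Key is 64 ≤ 64 bytes, zero-padded: |K'| = 64.
Outer input = (K'⊕opad) ∥ H(inner) → 64 + 32 = 96 bytes.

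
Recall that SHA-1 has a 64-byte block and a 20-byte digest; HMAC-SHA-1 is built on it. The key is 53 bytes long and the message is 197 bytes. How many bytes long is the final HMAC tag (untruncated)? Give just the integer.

The tag is one SHA-1 digest: 20 bytes.

20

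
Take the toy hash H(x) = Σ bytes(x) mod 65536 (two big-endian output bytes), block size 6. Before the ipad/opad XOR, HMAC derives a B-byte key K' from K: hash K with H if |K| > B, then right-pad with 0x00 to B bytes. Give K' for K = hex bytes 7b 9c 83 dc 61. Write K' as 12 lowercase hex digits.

7b9c83dc6100

Key hex bytes 7b 9c 83 dc 61 is 5 bytes ≤ B = 6; zero-pad to 6 bytes: K' = 7b 9c 83 dc 61 00.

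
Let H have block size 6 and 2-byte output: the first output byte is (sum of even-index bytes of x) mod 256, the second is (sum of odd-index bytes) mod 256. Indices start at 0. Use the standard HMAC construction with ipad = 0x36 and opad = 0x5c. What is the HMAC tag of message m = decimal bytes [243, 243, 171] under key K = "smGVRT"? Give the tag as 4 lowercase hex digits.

Key "smGVRT" = 73 6d 47 56 52 54 is exactly B = 6 bytes: K' = 73 6d 47 56 52 54.
K' ⊕ ipad = 45 5b 71 60 64 62.  K' ⊕ opad = 2f 31 1b 0a 0e 08.
Inner input = (K'⊕ipad) ∥ m = 45 5b 71 60 64 62 ∥ f3 f3 ab.
Inner hash: even-index sum = 696 mod 256 = 184; odd-index sum = 528 mod 256 = 16 → b8 10.
Outer input = (K'⊕opad) ∥ inner = 2f 31 1b 0a 0e 08 ∥ b8 10.
Outer hash (tag): even-index sum = 272 mod 256 = 16; odd-index sum = 83 mod 256 = 83 → 10 53.

1053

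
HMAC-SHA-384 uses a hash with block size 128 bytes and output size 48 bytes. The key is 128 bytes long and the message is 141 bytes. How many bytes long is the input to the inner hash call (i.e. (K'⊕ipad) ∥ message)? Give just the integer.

269

Key is 128 ≤ 128 bytes, zero-padded: |K'| = 128.
Inner input = (K'⊕ipad) ∥ m → 128 + 141 = 269 bytes.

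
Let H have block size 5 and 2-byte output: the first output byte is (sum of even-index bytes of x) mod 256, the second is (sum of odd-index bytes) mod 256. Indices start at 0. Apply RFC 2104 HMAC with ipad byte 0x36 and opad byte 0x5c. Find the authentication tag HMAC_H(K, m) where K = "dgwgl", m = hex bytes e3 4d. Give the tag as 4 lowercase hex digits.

Key "dgwgl" = 64 67 77 67 6c is exactly B = 5 bytes: K' = 64 67 77 67 6c.
K' ⊕ ipad = 52 51 41 51 5a.  K' ⊕ opad = 38 3b 2b 3b 30.
Inner input = (K'⊕ipad) ∥ m = 52 51 41 51 5a ∥ e3 4d.
Inner hash: even-index sum = 314 mod 256 = 58; odd-index sum = 389 mod 256 = 133 → 3a 85.
Outer input = (K'⊕opad) ∥ inner = 38 3b 2b 3b 30 ∥ 3a 85.
Outer hash (tag): even-index sum = 280 mod 256 = 24; odd-index sum = 176 mod 256 = 176 → 18 b0.

18b0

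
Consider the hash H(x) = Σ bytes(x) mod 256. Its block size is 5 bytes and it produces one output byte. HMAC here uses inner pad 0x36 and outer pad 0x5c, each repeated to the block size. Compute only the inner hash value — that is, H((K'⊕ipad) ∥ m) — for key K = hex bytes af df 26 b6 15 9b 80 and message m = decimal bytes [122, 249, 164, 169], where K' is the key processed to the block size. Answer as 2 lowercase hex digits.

Key hex bytes af df 26 b6 15 9b 80 is 7 bytes > B = 5, so hash it first: H(key) = 9a, then zero-pad to 5 bytes: K' = 9a 00 00 00 00.
K' ⊕ ipad = ac 36 36 36 36.
Inner input = ac 36 36 36 36 ∥ 7a f9 a4 a9.
Inner hash: sum = 172+54+54+54+54+122+249+164+169 = 1092; mod 256 = 68 → 44.

44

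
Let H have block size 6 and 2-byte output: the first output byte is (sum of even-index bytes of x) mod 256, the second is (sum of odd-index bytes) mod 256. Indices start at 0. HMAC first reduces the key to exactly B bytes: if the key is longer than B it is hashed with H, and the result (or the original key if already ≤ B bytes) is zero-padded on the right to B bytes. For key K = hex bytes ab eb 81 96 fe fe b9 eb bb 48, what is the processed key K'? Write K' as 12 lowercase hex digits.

9eb200000000

|K| = 10 > B = 6, so first hash the key.
H(K): even-index sum = 926 mod 256 = 158; odd-index sum = 946 mod 256 = 178 → 9e b2.
Zero-pad H(K) = 9e b2 to 6 bytes: K' = 9e b2 00 00 00 00.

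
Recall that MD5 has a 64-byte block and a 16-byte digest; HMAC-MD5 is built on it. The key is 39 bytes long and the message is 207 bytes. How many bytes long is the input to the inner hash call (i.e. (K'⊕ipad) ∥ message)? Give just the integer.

271

Key is 39 ≤ 64 bytes, zero-padded: |K'| = 64.
Inner input = (K'⊕ipad) ∥ m → 64 + 207 = 271 bytes.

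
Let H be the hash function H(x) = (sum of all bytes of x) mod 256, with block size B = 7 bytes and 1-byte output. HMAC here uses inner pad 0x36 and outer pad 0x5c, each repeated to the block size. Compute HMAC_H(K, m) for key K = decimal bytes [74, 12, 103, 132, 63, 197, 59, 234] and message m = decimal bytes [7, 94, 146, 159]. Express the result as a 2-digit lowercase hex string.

94

Key decimal bytes [74, 12, 103, 132, 63, 197, 59, 234] = 4a 0c 67 84 3f c5 3b ea is 8 bytes > B = 7, so hash it first: H(key) = 6a, then zero-pad to 7 bytes: K' = 6a 00 00 00 00 00 00.
K' ⊕ ipad = 5c 36 36 36 36 36 36.  K' ⊕ opad = 36 5c 5c 5c 5c 5c 5c.
Inner input = (K'⊕ipad) ∥ m = 5c 36 36 36 36 36 36 ∥ 07 5e 92 9f.
Inner hash: sum = 92+54+54+54+54+54+54+7+94+146+159 = 822; mod 256 = 54 → 36.
Outer input = (K'⊕opad) ∥ inner = 36 5c 5c 5c 5c 5c 5c ∥ 36.
Outer hash (tag): sum = 54+92+92+92+92+92+92+54 = 660; mod 256 = 148 → 94.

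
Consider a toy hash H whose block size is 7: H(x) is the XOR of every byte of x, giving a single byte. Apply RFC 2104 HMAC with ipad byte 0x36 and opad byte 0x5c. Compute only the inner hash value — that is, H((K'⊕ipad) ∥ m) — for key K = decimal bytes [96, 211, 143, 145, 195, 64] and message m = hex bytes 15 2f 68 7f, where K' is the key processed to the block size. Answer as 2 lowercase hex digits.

35

Key decimal bytes [96, 211, 143, 145, 195, 64] = 60 d3 8f 91 c3 40 is 6 bytes ≤ B = 7; zero-pad to 7 bytes: K' = 60 d3 8f 91 c3 40 00.
K' ⊕ ipad = 56 e5 b9 a7 f5 76 36.
Inner input = 56 e5 b9 a7 f5 76 36 ∥ 15 2f 68 7f.
Inner hash: XOR 56⊕e5⊕b9⊕a7⊕f5⊕76⊕36⊕15⊕2f⊕68⊕7f = 35.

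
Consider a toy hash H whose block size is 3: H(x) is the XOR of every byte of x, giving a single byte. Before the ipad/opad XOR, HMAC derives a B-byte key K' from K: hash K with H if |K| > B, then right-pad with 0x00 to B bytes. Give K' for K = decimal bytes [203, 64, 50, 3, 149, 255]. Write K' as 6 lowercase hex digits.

|K| = 6 > B = 3, so first hash the key.
H(K): XOR cb⊕40⊕32⊕03⊕95⊕ff = d0.
Zero-pad H(K) = d0 to 3 bytes: K' = d0 00 00.

d00000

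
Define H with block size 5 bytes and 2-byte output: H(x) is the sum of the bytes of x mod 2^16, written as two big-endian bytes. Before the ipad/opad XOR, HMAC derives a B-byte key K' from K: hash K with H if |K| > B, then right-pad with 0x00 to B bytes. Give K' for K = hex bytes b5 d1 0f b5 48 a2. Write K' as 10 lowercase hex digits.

0334000000

|K| = 6 > B = 5, so first hash the key.
H(K): sum = 181+209+15+181+72+162 = 820 → 03 34.
Zero-pad H(K) = 03 34 to 5 bytes: K' = 03 34 00 00 00.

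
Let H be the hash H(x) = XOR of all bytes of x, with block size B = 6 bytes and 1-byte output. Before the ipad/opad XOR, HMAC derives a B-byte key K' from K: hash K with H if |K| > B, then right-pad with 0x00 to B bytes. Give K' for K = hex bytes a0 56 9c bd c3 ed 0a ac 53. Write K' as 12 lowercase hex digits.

0c0000000000

|K| = 9 > B = 6, so first hash the key.
H(K): XOR a0⊕56⊕9c⊕bd⊕c3⊕ed⊕0a⊕ac⊕53 = 0c.
Zero-pad H(K) = 0c to 6 bytes: K' = 0c 00 00 00 00 00.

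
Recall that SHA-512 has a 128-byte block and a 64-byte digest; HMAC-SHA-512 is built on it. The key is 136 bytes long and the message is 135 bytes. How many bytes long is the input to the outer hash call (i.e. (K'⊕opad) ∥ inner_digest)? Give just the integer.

192

Key is 136 > 128 bytes, so it is hashed to 64 bytes then zero-padded to 128: |K'| = 128.
Outer input = (K'⊕opad) ∥ H(inner) → 128 + 64 = 192 bytes.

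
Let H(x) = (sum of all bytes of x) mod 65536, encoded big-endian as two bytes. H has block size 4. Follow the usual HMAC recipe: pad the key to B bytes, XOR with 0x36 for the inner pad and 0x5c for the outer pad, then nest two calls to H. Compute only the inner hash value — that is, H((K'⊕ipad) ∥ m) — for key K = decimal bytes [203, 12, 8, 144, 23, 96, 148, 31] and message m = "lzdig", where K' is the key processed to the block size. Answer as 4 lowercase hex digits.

Key decimal bytes [203, 12, 8, 144, 23, 96, 148, 31] = cb 0c 08 90 17 60 94 1f is 8 bytes > B = 4, so hash it first: H(key) = 02 99, then zero-pad to 4 bytes: K' = 02 99 00 00.
K' ⊕ ipad = 34 af 36 36.
Inner input = 34 af 36 36 ∥ 6c 7a 64 69 67.
Inner hash: sum = 52+175+54+54+108+122+100+105+103 = 873 → 03 69.

0369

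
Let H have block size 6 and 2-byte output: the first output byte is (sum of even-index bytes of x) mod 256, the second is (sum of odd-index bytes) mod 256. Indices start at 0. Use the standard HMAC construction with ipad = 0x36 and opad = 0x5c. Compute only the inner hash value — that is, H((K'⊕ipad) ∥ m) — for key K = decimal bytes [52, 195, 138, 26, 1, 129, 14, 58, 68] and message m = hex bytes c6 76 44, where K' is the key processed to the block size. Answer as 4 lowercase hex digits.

9d90

Key decimal bytes [52, 195, 138, 26, 1, 129, 14, 58, 68] = 34 c3 8a 1a 01 81 0e 3a 44 is 9 bytes > B = 6, so hash it first: H(key) = 11 98, then zero-pad to 6 bytes: K' = 11 98 00 00 00 00.
K' ⊕ ipad = 27 ae 36 36 36 36.
Inner input = 27 ae 36 36 36 36 ∥ c6 76 44.
Inner hash: even-index sum = 413 mod 256 = 157; odd-index sum = 400 mod 256 = 144 → 9d 90.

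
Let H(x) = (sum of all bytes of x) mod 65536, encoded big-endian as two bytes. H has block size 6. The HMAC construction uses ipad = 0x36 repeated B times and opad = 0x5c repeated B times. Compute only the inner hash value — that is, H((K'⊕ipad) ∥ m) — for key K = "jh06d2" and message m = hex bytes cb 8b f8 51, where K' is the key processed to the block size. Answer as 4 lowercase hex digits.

Key "jh06d2" = 6a 68 30 36 64 32 is exactly B = 6 bytes: K' = 6a 68 30 36 64 32.
K' ⊕ ipad = 5c 5e 06 00 52 04.
Inner input = 5c 5e 06 00 52 04 ∥ cb 8b f8 51.
Inner hash: sum = 92+94+6+0+82+4+203+139+248+81 = 949 → 03 b5.

03b5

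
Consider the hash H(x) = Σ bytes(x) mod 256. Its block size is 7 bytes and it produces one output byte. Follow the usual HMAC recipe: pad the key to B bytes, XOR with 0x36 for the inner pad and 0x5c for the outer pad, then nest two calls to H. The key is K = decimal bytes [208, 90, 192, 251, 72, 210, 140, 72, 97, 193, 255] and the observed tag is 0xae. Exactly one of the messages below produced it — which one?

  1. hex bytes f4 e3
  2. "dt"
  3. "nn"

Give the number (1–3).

2

Key decimal bytes [208, 90, 192, 251, 72, 210, 140, 72, 97, 193, 255] = d0 5a c0 fb 48 d2 8c 48 61 c1 ff is 11 bytes > B = 7, so hash it first: H(key) = f4, then zero-pad to 7 bytes: K' = f4 00 00 00 00 00 00.
K' ⊕ ipad = c2 36 36 36 36 36 36; K' ⊕ opad = a8 5c 5c 5c 5c 5c 5c.
m1: inner = H(c2 36 36 36 36 36 36 f4 e3) = dd; tag = H(a8 5c 5c 5c 5c 5c 5c dd) = ad
m2: inner = H(c2 36 36 36 36 36 36 64 74) = de; tag = H(a8 5c 5c 5c 5c 5c 5c de) = ae ← matches
m3: inner = H(c2 36 36 36 36 36 36 6e 6e) = e2; tag = H(a8 5c 5c 5c 5c 5c 5c e2) = b2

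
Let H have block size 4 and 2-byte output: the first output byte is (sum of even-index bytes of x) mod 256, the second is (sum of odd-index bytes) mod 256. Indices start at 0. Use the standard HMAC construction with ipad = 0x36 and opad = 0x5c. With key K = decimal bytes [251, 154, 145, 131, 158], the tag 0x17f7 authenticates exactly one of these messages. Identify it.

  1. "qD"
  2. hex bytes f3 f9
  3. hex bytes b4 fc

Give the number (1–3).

Key decimal bytes [251, 154, 145, 131, 158] = fb 9a 91 83 9e is 5 bytes > B = 4, so hash it first: H(key) = 2a 1d, then zero-pad to 4 bytes: K' = 2a 1d 00 00.
K' ⊕ ipad = 1c 2b 36 36; K' ⊕ opad = 76 41 5c 5c.
m1: inner = H(1c 2b 36 36 71 44) = c3 a5; tag = H(76 41 5c 5c c3 a5) = 9542
m2: inner = H(1c 2b 36 36 f3 f9) = 45 5a; tag = H(76 41 5c 5c 45 5a) = 17f7 ← matches
m3: inner = H(1c 2b 36 36 b4 fc) = 06 5d; tag = H(76 41 5c 5c 06 5d) = d8fa

2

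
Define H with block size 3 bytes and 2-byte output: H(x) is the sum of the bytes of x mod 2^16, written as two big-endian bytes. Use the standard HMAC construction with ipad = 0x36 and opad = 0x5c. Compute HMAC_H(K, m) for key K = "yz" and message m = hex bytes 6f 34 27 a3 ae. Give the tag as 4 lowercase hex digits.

0195

Key "yz" = 79 7a is 2 bytes ≤ B = 3; zero-pad to 3 bytes: K' = 79 7a 00.
K' ⊕ ipad = 4f 4c 36.  K' ⊕ opad = 25 26 5c.
Inner input = (K'⊕ipad) ∥ m = 4f 4c 36 ∥ 6f 34 27 a3 ae.
Inner hash: sum = 79+76+54+111+52+39+163+174 = 748 → 02 ec.
Outer input = (K'⊕opad) ∥ inner = 25 26 5c ∥ 02 ec.
Outer hash (tag): sum = 37+38+92+2+236 = 405 → 01 95.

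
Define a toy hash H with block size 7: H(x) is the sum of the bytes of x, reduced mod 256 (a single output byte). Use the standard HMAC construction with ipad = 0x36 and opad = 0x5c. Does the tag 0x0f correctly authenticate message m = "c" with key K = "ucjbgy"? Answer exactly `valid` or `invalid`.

invalid

Key "ucjbgy" = 75 63 6a 62 67 79 is 6 bytes ≤ B = 7; zero-pad to 7 bytes: K' = 75 63 6a 62 67 79 00.
K' ⊕ ipad = 43 55 5c 54 51 4f 36; K' ⊕ opad = 29 3f 36 3e 3b 25 5c.
Inner hash: sum = 67+85+92+84+81+79+54+99 = 641; mod 256 = 129 → 81.
Outer hash (recomputed tag): sum = 41+63+54+62+59+37+92+129 = 537; mod 256 = 25 → 19.
Recomputed tag = 19; claimed = 0f → mismatch.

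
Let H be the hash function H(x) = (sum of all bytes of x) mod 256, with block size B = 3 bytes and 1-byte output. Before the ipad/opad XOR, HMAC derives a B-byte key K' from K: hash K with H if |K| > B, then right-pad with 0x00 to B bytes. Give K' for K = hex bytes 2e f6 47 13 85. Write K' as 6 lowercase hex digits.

|K| = 5 > B = 3, so first hash the key.
H(K): sum = 46+246+71+19+133 = 515; mod 256 = 3 → 03.
Zero-pad H(K) = 03 to 3 bytes: K' = 03 00 00.

030000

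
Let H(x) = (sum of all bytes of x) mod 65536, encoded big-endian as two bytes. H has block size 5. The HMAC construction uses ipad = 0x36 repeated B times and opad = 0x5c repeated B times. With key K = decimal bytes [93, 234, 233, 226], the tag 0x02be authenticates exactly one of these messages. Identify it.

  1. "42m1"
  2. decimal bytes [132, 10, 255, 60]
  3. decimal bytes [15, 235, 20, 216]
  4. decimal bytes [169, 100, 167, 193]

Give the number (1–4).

Key decimal bytes [93, 234, 233, 226] = 5d ea e9 e2 is 4 bytes ≤ B = 5; zero-pad to 5 bytes: K' = 5d ea e9 e2 00.
K' ⊕ ipad = 6b dc df d4 36; K' ⊕ opad = 01 b6 b5 be 5c.
m1: inner = H(6b dc df d4 36 34 32 6d 31) = 04 34; tag = H(01 b6 b5 be 5c 04 34) = 02be ← matches
m2: inner = H(6b dc df d4 36 84 0a ff 3c) = 04 f9; tag = H(01 b6 b5 be 5c 04 f9) = 0383
m3: inner = H(6b dc df d4 36 0f eb 14 d8) = 05 16; tag = H(01 b6 b5 be 5c 05 16) = 02a1
m4: inner = H(6b dc df d4 36 a9 64 a7 c1) = 05 a5; tag = H(01 b6 b5 be 5c 05 a5) = 0330

1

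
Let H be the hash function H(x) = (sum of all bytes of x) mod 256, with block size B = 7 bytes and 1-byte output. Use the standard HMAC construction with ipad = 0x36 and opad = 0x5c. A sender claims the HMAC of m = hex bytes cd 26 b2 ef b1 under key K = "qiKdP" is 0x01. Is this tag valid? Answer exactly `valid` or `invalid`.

Key "qiKdP" = 71 69 4b 64 50 is 5 bytes ≤ B = 7; zero-pad to 7 bytes: K' = 71 69 4b 64 50 00 00.
K' ⊕ ipad = 47 5f 7d 52 66 36 36; K' ⊕ opad = 2d 35 17 38 0c 5c 5c.
Inner hash: sum = 71+95+125+82+102+54+54+205+38+178+239+177 = 1420; mod 256 = 140 → 8c.
Outer hash (recomputed tag): sum = 45+53+23+56+12+92+92+140 = 513; mod 256 = 1 → 01.
Recomputed tag = 01; claimed = 01 → match.

valid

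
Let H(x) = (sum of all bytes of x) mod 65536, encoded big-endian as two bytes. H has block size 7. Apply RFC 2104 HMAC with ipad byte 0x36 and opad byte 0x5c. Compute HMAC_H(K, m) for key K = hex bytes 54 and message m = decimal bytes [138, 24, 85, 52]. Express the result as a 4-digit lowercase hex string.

Key hex bytes 54 is 1 byte ≤ B = 7; zero-pad to 7 bytes: K' = 54 00 00 00 00 00 00.
K' ⊕ ipad = 62 36 36 36 36 36 36.  K' ⊕ opad = 08 5c 5c 5c 5c 5c 5c.
Inner input = (K'⊕ipad) ∥ m = 62 36 36 36 36 36 36 ∥ 8a 18 55 34.
Inner hash: sum = 98+54+54+54+54+54+54+138+24+85+52 = 721 → 02 d1.
Outer input = (K'⊕opad) ∥ inner = 08 5c 5c 5c 5c 5c 5c ∥ 02 d1.
Outer hash (tag): sum = 8+92+92+92+92+92+92+2+209 = 771 → 03 03.

0303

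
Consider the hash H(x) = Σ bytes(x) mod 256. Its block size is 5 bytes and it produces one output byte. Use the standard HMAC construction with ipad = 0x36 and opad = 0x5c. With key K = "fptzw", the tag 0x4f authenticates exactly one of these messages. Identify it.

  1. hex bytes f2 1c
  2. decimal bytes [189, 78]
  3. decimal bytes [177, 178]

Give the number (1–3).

2

Key "fptzw" = 66 70 74 7a 77 is exactly B = 5 bytes: K' = 66 70 74 7a 77.
K' ⊕ ipad = 50 46 42 4c 41; K' ⊕ opad = 3a 2c 28 26 2b.
m1: inner = H(50 46 42 4c 41 f2 1c) = 73; tag = H(3a 2c 28 26 2b 73) = 52
m2: inner = H(50 46 42 4c 41 bd 4e) = 70; tag = H(3a 2c 28 26 2b 70) = 4f ← matches
m3: inner = H(50 46 42 4c 41 b1 b2) = c8; tag = H(3a 2c 28 26 2b c8) = a7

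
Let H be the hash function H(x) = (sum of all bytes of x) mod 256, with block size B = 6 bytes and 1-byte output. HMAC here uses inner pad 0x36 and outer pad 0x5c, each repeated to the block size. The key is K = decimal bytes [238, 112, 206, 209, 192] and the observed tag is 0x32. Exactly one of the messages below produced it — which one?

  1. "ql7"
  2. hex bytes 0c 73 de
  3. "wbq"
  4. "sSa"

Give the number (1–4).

1

Key decimal bytes [238, 112, 206, 209, 192] = ee 70 ce d1 c0 is 5 bytes ≤ B = 6; zero-pad to 6 bytes: K' = ee 70 ce d1 c0 00.
K' ⊕ ipad = d8 46 f8 e7 f6 36; K' ⊕ opad = b2 2c 92 8d 9c 5c.
m1: inner = H(d8 46 f8 e7 f6 36 71 6c 37) = 3d; tag = H(b2 2c 92 8d 9c 5c 3d) = 32 ← matches
m2: inner = H(d8 46 f8 e7 f6 36 0c 73 de) = 86; tag = H(b2 2c 92 8d 9c 5c 86) = 7b
m3: inner = H(d8 46 f8 e7 f6 36 77 62 71) = 73; tag = H(b2 2c 92 8d 9c 5c 73) = 68
m4: inner = H(d8 46 f8 e7 f6 36 73 53 61) = 50; tag = H(b2 2c 92 8d 9c 5c 50) = 45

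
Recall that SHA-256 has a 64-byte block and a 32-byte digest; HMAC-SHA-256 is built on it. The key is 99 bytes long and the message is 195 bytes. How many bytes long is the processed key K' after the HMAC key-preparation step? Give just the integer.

Key is 99 > 64 bytes, so it is hashed to 32 bytes then zero-padded to 64: |K'| = 64.

64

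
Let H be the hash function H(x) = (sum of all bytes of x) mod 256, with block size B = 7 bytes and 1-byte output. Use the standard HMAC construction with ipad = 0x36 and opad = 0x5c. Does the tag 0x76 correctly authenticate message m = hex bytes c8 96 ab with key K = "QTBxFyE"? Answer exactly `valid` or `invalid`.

invalid

Key "QTBxFyE" = 51 54 42 78 46 79 45 is exactly B = 7 bytes: K' = 51 54 42 78 46 79 45.
K' ⊕ ipad = 67 62 74 4e 70 4f 73; K' ⊕ opad = 0d 08 1e 24 1a 25 19.
Inner hash: sum = 103+98+116+78+112+79+115+200+150+171 = 1222; mod 256 = 198 → c6.
Outer hash (recomputed tag): sum = 13+8+30+36+26+37+25+198 = 373; mod 256 = 117 → 75.
Recomputed tag = 75; claimed = 76 → mismatch.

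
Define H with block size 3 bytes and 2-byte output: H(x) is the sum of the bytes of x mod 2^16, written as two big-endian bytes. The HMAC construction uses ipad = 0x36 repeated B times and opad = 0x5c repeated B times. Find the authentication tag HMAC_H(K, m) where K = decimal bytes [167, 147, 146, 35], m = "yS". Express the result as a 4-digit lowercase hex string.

0180

Key decimal bytes [167, 147, 146, 35] = a7 93 92 23 is 4 bytes > B = 3, so hash it first: H(key) = 01 ef, then zero-pad to 3 bytes: K' = 01 ef 00.
K' ⊕ ipad = 37 d9 36.  K' ⊕ opad = 5d b3 5c.
Inner input = (K'⊕ipad) ∥ m = 37 d9 36 ∥ 79 53.
Inner hash: sum = 55+217+54+121+83 = 530 → 02 12.
Outer input = (K'⊕opad) ∥ inner = 5d b3 5c ∥ 02 12.
Outer hash (tag): sum = 93+179+92+2+18 = 384 → 01 80.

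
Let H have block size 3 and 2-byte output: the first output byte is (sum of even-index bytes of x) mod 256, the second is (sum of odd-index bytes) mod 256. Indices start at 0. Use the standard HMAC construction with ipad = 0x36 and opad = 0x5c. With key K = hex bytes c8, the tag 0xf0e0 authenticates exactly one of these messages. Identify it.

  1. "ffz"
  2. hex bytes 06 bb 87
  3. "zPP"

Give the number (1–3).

Key hex bytes c8 is 1 byte ≤ B = 3; zero-pad to 3 bytes: K' = c8 00 00.
K' ⊕ ipad = fe 36 36; K' ⊕ opad = 94 5c 5c.
m1: inner = H(fe 36 36 66 66 7a) = 9a 16; tag = H(94 5c 5c 9a 16) = 06f6
m2: inner = H(fe 36 36 06 bb 87) = ef c3; tag = H(94 5c 5c ef c3) = b34b
m3: inner = H(fe 36 36 7a 50 50) = 84 00; tag = H(94 5c 5c 84 00) = f0e0 ← matches

3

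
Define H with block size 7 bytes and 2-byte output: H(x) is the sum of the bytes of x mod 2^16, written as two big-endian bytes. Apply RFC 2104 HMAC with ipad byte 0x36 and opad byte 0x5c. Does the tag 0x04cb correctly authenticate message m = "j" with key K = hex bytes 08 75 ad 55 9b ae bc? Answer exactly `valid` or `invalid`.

valid

Key hex bytes 08 75 ad 55 9b ae bc is exactly B = 7 bytes: K' = 08 75 ad 55 9b ae bc.
K' ⊕ ipad = 3e 43 9b 63 ad 98 8a; K' ⊕ opad = 54 29 f1 09 c7 f2 e0.
Inner hash: sum = 62+67+155+99+173+152+138+106 = 952 → 03 b8.
Outer hash (recomputed tag): sum = 84+41+241+9+199+242+224+3+184 = 1227 → 04 cb.
Recomputed tag = 04cb; claimed = 04cb → match.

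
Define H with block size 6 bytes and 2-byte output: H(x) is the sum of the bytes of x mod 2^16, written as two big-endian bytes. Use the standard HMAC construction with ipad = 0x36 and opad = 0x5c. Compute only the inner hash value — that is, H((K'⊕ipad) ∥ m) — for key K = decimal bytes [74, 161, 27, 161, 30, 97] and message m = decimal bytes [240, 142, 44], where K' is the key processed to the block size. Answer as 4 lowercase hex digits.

Key decimal bytes [74, 161, 27, 161, 30, 97] = 4a a1 1b a1 1e 61 is exactly B = 6 bytes: K' = 4a a1 1b a1 1e 61.
K' ⊕ ipad = 7c 97 2d 97 28 57.
Inner input = 7c 97 2d 97 28 57 ∥ f0 8e 2c.
Inner hash: sum = 124+151+45+151+40+87+240+142+44 = 1024 → 04 00.

0400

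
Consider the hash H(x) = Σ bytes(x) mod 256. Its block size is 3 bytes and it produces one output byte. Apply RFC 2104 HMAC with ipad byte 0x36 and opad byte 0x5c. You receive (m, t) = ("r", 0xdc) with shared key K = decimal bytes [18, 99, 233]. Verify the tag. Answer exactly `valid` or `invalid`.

Key decimal bytes [18, 99, 233] = 12 63 e9 is exactly B = 3 bytes: K' = 12 63 e9.
K' ⊕ ipad = 24 55 df; K' ⊕ opad = 4e 3f b5.
Inner hash: sum = 36+85+223+114 = 458; mod 256 = 202 → ca.
Outer hash (recomputed tag): sum = 78+63+181+202 = 524; mod 256 = 12 → 0c.
Recomputed tag = 0c; claimed = dc → mismatch.

invalid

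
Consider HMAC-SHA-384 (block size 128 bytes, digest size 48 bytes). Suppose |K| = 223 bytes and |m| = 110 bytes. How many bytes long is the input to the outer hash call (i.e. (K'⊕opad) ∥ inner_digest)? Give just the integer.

176

Key is 223 > 128 bytes, so it is hashed to 48 bytes then zero-padded to 128: |K'| = 128.
Outer input = (K'⊕opad) ∥ H(inner) → 128 + 48 = 176 bytes.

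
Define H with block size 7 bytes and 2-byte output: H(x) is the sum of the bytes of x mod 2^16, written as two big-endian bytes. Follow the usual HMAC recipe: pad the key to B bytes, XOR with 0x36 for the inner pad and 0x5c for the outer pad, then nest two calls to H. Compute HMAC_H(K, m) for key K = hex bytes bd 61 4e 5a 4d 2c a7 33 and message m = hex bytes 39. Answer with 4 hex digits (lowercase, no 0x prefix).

Key hex bytes bd 61 4e 5a 4d 2c a7 33 is 8 bytes > B = 7, so hash it first: H(key) = 03 19, then zero-pad to 7 bytes: K' = 03 19 00 00 00 00 00.
K' ⊕ ipad = 35 2f 36 36 36 36 36.  K' ⊕ opad = 5f 45 5c 5c 5c 5c 5c.
Inner input = (K'⊕ipad) ∥ m = 35 2f 36 36 36 36 36 ∥ 39.
Inner hash: sum = 53+47+54+54+54+54+54+57 = 427 → 01 ab.
Outer input = (K'⊕opad) ∥ inner = 5f 45 5c 5c 5c 5c 5c ∥ 01 ab.
Outer hash (tag): sum = 95+69+92+92+92+92+92+1+171 = 796 → 03 1c.

031c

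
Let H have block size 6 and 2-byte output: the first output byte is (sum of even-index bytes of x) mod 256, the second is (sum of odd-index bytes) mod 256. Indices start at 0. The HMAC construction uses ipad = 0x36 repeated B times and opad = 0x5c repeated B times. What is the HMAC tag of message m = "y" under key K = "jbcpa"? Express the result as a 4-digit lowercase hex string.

Key "jbcpa" = 6a 62 63 70 61 is 5 bytes ≤ B = 6; zero-pad to 6 bytes: K' = 6a 62 63 70 61 00.
K' ⊕ ipad = 5c 54 55 46 57 36.  K' ⊕ opad = 36 3e 3f 2c 3d 5c.
Inner input = (K'⊕ipad) ∥ m = 5c 54 55 46 57 36 ∥ 79.
Inner hash: even-index sum = 385 mod 256 = 129; odd-index sum = 208 mod 256 = 208 → 81 d0.
Outer input = (K'⊕opad) ∥ inner = 36 3e 3f 2c 3d 5c ∥ 81 d0.
Outer hash (tag): even-index sum = 307 mod 256 = 51; odd-index sum = 406 mod 256 = 150 → 33 96.

3396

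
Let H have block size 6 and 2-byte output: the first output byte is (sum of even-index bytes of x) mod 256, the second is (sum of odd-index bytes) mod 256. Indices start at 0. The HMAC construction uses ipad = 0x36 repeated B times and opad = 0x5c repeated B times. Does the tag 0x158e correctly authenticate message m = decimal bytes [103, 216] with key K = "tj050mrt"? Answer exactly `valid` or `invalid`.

valid

Key "tj050mrt" = 74 6a 30 35 30 6d 72 74 is 8 bytes > B = 6, so hash it first: H(key) = 46 80, then zero-pad to 6 bytes: K' = 46 80 00 00 00 00.
K' ⊕ ipad = 70 b6 36 36 36 36; K' ⊕ opad = 1a dc 5c 5c 5c 5c.
Inner hash: even-index sum = 323 mod 256 = 67; odd-index sum = 506 mod 256 = 250 → 43 fa.
Outer hash (recomputed tag): even-index sum = 277 mod 256 = 21; odd-index sum = 654 mod 256 = 142 → 15 8e.
Recomputed tag = 158e; claimed = 158e → match.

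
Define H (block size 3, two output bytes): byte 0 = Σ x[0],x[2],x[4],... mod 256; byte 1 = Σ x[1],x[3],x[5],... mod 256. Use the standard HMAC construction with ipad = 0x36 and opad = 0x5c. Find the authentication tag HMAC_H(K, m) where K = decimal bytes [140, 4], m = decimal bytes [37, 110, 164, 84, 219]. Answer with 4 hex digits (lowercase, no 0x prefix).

020a

Key decimal bytes [140, 4] = 8c 04 is 2 bytes ≤ B = 3; zero-pad to 3 bytes: K' = 8c 04 00.
K' ⊕ ipad = ba 32 36.  K' ⊕ opad = d0 58 5c.
Inner input = (K'⊕ipad) ∥ m = ba 32 36 ∥ 25 6e a4 54 db.
Inner hash: even-index sum = 434 mod 256 = 178; odd-index sum = 470 mod 256 = 214 → b2 d6.
Outer input = (K'⊕opad) ∥ inner = d0 58 5c ∥ b2 d6.
Outer hash (tag): even-index sum = 514 mod 256 = 2; odd-index sum = 266 mod 256 = 10 → 02 0a.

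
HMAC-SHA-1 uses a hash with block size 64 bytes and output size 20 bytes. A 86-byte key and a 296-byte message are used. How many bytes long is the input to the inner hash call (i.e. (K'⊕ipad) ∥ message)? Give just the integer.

Key is 86 > 64 bytes, so it is hashed to 20 bytes then zero-padded to 64: |K'| = 64.
Inner input = (K'⊕ipad) ∥ m → 64 + 296 = 360 bytes.

360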